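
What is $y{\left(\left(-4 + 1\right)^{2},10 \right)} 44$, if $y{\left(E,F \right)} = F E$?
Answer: $3960$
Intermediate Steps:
$y{\left(E,F \right)} = E F$
$y{\left(\left(-4 + 1\right)^{2},10 \right)} 44 = \left(-4 + 1\right)^{2} \cdot 10 \cdot 44 = \left(-3\right)^{2} \cdot 10 \cdot 44 = 9 \cdot 10 \cdot 44 = 90 \cdot 44 = 3960$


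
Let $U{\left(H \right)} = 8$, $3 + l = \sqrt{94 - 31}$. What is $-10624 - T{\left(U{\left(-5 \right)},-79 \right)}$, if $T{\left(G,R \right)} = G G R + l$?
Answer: $-5565 - 3 \sqrt{7} \approx -5572.9$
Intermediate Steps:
$l = -3 + 3 \sqrt{7}$ ($l = -3 + \sqrt{94 - 31} = -3 + \sqrt{63} = -3 + 3 \sqrt{7} \approx 4.9373$)
$T{\left(G,R \right)} = -3 + 3 \sqrt{7} + R G^{2}$ ($T{\left(G,R \right)} = G G R - \left(3 - 3 \sqrt{7}\right) = G^{2} R - \left(3 - 3 \sqrt{7}\right) = R G^{2} - \left(3 - 3 \sqrt{7}\right) = -3 + 3 \sqrt{7} + R G^{2}$)
$-10624 - T{\left(U{\left(-5 \right)},-79 \right)} = -10624 - \left(-3 + 3 \sqrt{7} - 79 \cdot 8^{2}\right) = -10624 - \left(-3 + 3 \sqrt{7} - 5056\right) = -10624 - \left(-5059 + 3 \sqrt{7}\right) = -10624 + \left(5059 - 3 \sqrt{7}\right) = -5565 - 3 \sqrt{7}$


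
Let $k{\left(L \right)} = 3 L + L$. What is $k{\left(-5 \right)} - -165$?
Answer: $145$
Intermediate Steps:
$k{\left(L \right)} = 4 L$
$k{\left(-5 \right)} - -165 = 4 \left(-5\right) - -165 = -20 + 165 = 145$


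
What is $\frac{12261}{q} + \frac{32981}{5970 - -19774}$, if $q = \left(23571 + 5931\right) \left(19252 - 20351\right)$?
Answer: $\frac{178169559259}{139114989552} \approx 1.2807$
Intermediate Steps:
$q = -32422698$ ($q = 29502 \left(-1099\right) = -32422698$)
$\frac{12261}{q} + \frac{32981}{5970 - -19774} = \frac{12261}{-32422698} + \frac{32981}{5970 - -19774} = 12261 \left(- \frac{1}{32422698}\right) + \frac{32981}{5970 + 19774} = - \frac{4087}{10807566} + \frac{32981}{25744} = \frac{178169559259}{139114989552}$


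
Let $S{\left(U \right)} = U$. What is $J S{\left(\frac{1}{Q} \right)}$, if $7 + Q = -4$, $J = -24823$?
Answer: $\frac{24823}{11} \approx 2256.6$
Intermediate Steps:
$Q = -11$ ($Q = -7 - 4 = -11$)
$J S{\left(\frac{1}{Q} \right)} = - \frac{24823}{-11} = \left(-24823\right) \left(- \frac{1}{11}\right) = \frac{24823}{11}$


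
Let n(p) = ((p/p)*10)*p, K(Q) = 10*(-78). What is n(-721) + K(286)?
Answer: -7990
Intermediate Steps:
K(Q) = -780
n(p) = 10*p (n(p) = (1*10)*p = 10*p)
n(-721) + K(286) = 10*(-721) - 780 = -7210 - 780 = -7990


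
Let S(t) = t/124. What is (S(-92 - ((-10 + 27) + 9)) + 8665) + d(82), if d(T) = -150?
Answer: 527871/62 ≈ 8514.0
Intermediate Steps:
S(t) = t/124 (S(t) = t*(1/124) = t/124)
(S(-92 - ((-10 + 27) + 9)) + 8665) + d(82) = ((-92 - ((-10 + 27) + 9))/124 + 8665) - 150 = ((-92 - (17 + 9))/124 + 8665) - 150 = ((-92 - 1*26)/124 + 8665) - 150 = ((-92 - 26)/124 + 8665) - 150 = ((1/124)*(-118) + 8665) - 150 = (-59/62 + 8665) - 150 = 537171/62 - 150 = 527871/62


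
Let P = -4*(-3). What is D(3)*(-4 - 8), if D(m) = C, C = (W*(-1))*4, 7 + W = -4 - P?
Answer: -1104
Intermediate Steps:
P = 12
W = -23 (W = -7 + (-4 - 1*12) = -7 + (-4 - 12) = -7 - 16 = -23)
C = 92 (C = -23*(-1)*4 = 23*4 = 92)
D(m) = 92
D(3)*(-4 - 8) = 92*(-4 - 8) = 92*(-12) = -1104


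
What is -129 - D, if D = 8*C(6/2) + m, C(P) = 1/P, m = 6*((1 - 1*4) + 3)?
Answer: -395/3 ≈ -131.67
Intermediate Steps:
m = 0 (m = 6*((1 - 4) + 3) = 6*(-3 + 3) = 6*0 = 0)
D = 8/3 (D = 8/((6/2)) + 0 = 8/((6*(½))) + 0 = 8/3 + 0 = 8/3 ≈ 2.6667)
-129 - D = -129 - 1*8/3 = -129 - 8/3 = -395/3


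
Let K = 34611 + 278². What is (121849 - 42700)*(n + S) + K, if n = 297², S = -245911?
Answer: -12481843703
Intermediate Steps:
n = 88209
K = 111895 (K = 34611 + 77284 = 111895)
(121849 - 42700)*(n + S) + K = (121849 - 42700)*(88209 - 245911) + 111895 = 79149*(-157702) + 111895 = -12481955598 + 111895 = -12481843703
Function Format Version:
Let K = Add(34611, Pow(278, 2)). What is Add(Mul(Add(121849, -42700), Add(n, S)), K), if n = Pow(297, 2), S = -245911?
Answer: -12481843703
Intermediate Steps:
n = 88209
K = 111895 (K = Add(34611, 77284) = 111895)
Add(Mul(Add(121849, -42700), Add(n, S)), K) = Add(Mul(Add(121849, -42700), Add(88209, -245911)), 111895) = Add(Mul(79149, -157702), 111895) = Add(-12481955598, 111895) = -12481843703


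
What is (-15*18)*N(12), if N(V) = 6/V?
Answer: -135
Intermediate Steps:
(-15*18)*N(12) = (-15*18)*(6/12) = -1620/12 = -270*½ = -135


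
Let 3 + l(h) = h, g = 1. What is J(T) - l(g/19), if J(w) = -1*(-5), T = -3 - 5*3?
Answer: 151/19 ≈ 7.9474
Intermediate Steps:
l(h) = -3 + h
T = -18 (T = -3 - 15 = -18)
J(w) = 5
J(T) - l(g/19) = 5 - (-3 + 1/19) = 5 - 1*(-56/19) = 5 + 56/19 = 151/19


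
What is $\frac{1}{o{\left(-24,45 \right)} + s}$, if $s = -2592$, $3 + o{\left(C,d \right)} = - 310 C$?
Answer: $\frac{1}{4845} \approx 0.0002064$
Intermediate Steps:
$o{\left(C,d \right)} = -3 - 310 C$
$\frac{1}{o{\left(-24,45 \right)} + s} = \frac{1}{\left(-3 - -7440\right) - 2592} = \frac{1}{\left(-3 + 7440\right) - 2592} = \frac{1}{7437 - 2592} = \frac{1}{4845}$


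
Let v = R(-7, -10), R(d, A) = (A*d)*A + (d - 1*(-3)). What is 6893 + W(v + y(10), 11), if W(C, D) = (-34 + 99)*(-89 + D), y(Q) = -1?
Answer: 1823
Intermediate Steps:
R(d, A) = 3 + d + d*A**2 (R(d, A) = d*A**2 + (d + 3) = d*A**2 + (3 + d) = 3 + d + d*A**2)
v = -704 (v = 3 - 7 - 7*(-10)**2 = 3 - 7 - 7*100 = 3 - 7 - 700 = -704)
W(C, D) = -5785 + 65*D (W(C, D) = 65*(-89 + D) = -5785 + 65*D)
6893 + W(v + y(10), 11) = 6893 + (-5785 + 65*11) = 6893 + (-5785 + 715) = 6893 - 5070 = 1823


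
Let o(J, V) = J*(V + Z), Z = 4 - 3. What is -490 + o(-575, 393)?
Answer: -227040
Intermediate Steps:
Z = 1
o(J, V) = J*(1 + V) (o(J, V) = J*(V + 1) = J*(1 + V))
-490 + o(-575, 393) = -490 - 575*(1 + 393) = -490 - 575*394 = -490 - 226550 = -227040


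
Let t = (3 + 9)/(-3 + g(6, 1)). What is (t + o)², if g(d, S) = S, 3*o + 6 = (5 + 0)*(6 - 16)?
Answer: 5476/9 ≈ 608.44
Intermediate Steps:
o = -56/3 (o = -2 + ((5 + 0)*(6 - 16))/3 = -2 + (5*(-10))/3 = -2 + (⅓)*(-50) = -2 - 50/3 = -56/3 ≈ -18.667)
t = -6 (t = (3 + 9)/(-3 + 1) = 12/(-2) = 12*(-½) = -6)
(t + o)² = (-6 - 56/3)² = (-74/3)² = 5476/9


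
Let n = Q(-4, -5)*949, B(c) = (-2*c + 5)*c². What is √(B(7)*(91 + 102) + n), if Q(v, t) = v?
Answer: I*√88909 ≈ 298.18*I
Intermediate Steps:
B(c) = c²*(5 - 2*c) (B(c) = (5 - 2*c)*c² = c²*(5 - 2*c))
n = -3796 (n = -4*949 = -3796)
√(B(7)*(91 + 102) + n) = √((7²*(5 - 2*7))*(91 + 102) - 3796) = √((49*(5 - 14))*193 - 3796) = √((49*(-9))*193 - 3796) = √(-441*193 - 3796) = √(-85113 - 3796) = √(-88909) = I*√88909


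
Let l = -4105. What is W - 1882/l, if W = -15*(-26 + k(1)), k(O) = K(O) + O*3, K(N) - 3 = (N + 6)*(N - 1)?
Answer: 1233382/4105 ≈ 300.46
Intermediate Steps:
K(N) = 3 + (-1 + N)*(6 + N) (K(N) = 3 + (N + 6)*(N - 1) = 3 + (6 + N)*(-1 + N) = 3 + (-1 + N)*(6 + N))
k(O) = -3 + O² + 8*O (k(O) = (-3 + O² + 5*O) + O*3 = (-3 + O² + 5*O) + 3*O = -3 + O² + 8*O)
W = 300 (W = -15*(-26 + (-3 + 1² + 8*1)) = -15*(-26 + (-3 + 1 + 8)) = -15*(-26 + 6) = -15*(-20) = 300)
W - 1882/l = 300 - 1882/(-4105) = 300 - 1882*(-1/4105) = 300 + 1882/4105 = 1233382/4105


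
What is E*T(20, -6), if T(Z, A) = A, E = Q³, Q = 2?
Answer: -48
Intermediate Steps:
E = 8 (E = 2³ = 8)
E*T(20, -6) = 8*(-6) = -48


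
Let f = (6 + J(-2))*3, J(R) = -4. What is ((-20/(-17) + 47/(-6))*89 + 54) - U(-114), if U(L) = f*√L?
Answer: -54923/102 - 6*I*√114 ≈ -538.46 - 64.063*I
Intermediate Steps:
f = 6 (f = (6 - 4)*3 = 2*3 = 6)
U(L) = 6*√L
((-20/(-17) + 47/(-6))*89 + 54) - U(-114) = ((-20/(-17) + 47/(-6))*89 + 54) - 6*√(-114) = ((-20*(-1/17) + 47*(-⅙))*89 + 54) - 6*I*√114 = ((20/17 - 47/6)*89 + 54) - 6*I*√114 = (-679/102*89 + 54) - 6*I*√114 = (-60431/102 + 54) - 6*I*√114 = -54923/102 - 6*I*√114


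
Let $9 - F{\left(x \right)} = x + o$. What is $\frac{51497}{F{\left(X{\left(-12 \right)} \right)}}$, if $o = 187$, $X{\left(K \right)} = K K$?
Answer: $- \frac{2239}{14} \approx -159.93$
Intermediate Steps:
$X{\left(K \right)} = K^{2}$
$F{\left(x \right)} = -178 - x$ ($F{\left(x \right)} = 9 - \left(x + 187\right) = 9 - \left(187 + x\right) = -178 - x$)
$\frac{51497}{F{\left(X{\left(-12 \right)} \right)}} = \frac{51497}{-178 - \left(-12\right)^{2}} = \frac{51497}{-178 - 144} = \frac{51497}{-322} = 51497 \left(- \frac{1}{322}\right) = - \frac{2239}{14}$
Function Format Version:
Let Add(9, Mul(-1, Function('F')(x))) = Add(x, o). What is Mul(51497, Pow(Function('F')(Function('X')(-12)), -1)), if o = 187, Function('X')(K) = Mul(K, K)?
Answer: Rational(-2239, 14) ≈ -159.93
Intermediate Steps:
Function('X')(K) = Pow(K, 2)
Function('F')(x) = Add(-178, Mul(-1, x)) (Function('F')(x) = Add(9, Mul(-1, Add(x, 187))) = Add(9, Mul(-1, Add(187, x))) = Add(9, Add(-187, Mul(-1, x))) = Add(-178, Mul(-1, x)))
Mul(51497, Pow(Function('F')(Function('X')(-12)), -1)) = Mul(51497, Pow(Add(-178, Mul(-1, Pow(-12, 2))), -1)) = Mul(51497, Pow(Add(-178, Mul(-1, 144)), -1)) = Mul(51497, Pow(Add(-178, -144), -1)) = Mul(51497, Pow(-322, -1)) = Mul(51497, Rational(-1, 322)) = Rational(-2239, 14)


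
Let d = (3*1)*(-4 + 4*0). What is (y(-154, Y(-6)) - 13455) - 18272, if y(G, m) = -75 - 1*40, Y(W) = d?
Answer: -31842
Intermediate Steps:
d = -12 (d = 3*(-4 + 0) = 3*(-4) = -12)
Y(W) = -12
y(G, m) = -115 (y(G, m) = -75 - 40 = -115)
(y(-154, Y(-6)) - 13455) - 18272 = (-115 - 13455) - 18272 = -13570 - 18272 = -31842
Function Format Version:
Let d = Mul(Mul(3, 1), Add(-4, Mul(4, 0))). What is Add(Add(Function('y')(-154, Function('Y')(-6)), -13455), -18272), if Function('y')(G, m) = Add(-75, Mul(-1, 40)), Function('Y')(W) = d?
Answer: -31842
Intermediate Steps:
d = -12 (d = Mul(3, Add(-4, 0)) = Mul(3, -4) = -12)
Function('Y')(W) = -12
Function('y')(G, m) = -115 (Function('y')(G, m) = Add(-75, -40) = -115)
Add(Add(Function('y')(-154, Function('Y')(-6)), -13455), -18272) = Add(Add(-115, -13455), -18272) = Add(-13570, -18272) = -31842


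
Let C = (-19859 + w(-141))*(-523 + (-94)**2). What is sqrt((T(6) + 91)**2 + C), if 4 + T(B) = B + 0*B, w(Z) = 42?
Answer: 2*I*sqrt(41182518) ≈ 12835.0*I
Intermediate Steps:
T(B) = -4 + B (T(B) = -4 + (B + 0*B) = -4 + (B + 0) = -4 + B)
C = -164738721 (C = (-19859 + 42)*(-523 + (-94)**2) = -19817*(-523 + 8836) = -19817*8313 = -164738721)
sqrt((T(6) + 91)**2 + C) = sqrt(((-4 + 6) + 91)**2 - 164738721) = sqrt((2 + 91)**2 - 164738721) = sqrt(93**2 - 164738721) = sqrt(8649 - 164738721) = sqrt(-164730072) = 2*I*sqrt(41182518)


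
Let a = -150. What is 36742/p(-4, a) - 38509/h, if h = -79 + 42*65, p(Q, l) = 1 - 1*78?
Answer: -9124385/18557 ≈ -491.69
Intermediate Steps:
p(Q, l) = -77 (p(Q, l) = 1 - 78 = -77)
h = 2651 (h = -79 + 2730 = 2651)
36742/p(-4, a) - 38509/h = 36742/(-77) - 38509/2651 = 36742*(-1/77) - 38509*1/2651 = -36742/77 - 38509/2651 = -9124385/18557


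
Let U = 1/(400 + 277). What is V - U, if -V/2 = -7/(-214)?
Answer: -4846/72439 ≈ -0.066898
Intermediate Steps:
V = -7/107 (V = -(-14)/(-214) = -(-14)*(-1)/214 = -2*7/214 = -7/107 ≈ -0.065421)
U = 1/677 ≈ 0.0014771
V - U = -7/107 - 1*1/677 = -7/107 - 1/677 = -4846/72439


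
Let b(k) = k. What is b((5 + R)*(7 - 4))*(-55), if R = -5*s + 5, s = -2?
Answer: -3300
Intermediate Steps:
R = 15 (R = -5*(-2) + 5 = 10 + 5 = 15)
b((5 + R)*(7 - 4))*(-55) = ((5 + 15)*(7 - 4))*(-55) = (20*3)*(-55) = 60*(-55) = -3300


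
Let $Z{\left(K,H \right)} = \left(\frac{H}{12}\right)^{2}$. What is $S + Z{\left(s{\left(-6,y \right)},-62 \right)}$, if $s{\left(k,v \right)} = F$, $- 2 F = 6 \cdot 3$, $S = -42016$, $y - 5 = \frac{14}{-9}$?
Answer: $- \frac{1511615}{36} \approx -41989.0$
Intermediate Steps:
$y = \frac{31}{9}$ ($y = 5 + \frac{14}{-9} = 5 + 14 \left(- \frac{1}{9}\right) = 5 - \frac{14}{9} = \frac{31}{9} \approx 3.4444$)
$F = -9$ ($F = - \frac{6 \cdot 3}{2} = \left(- \frac{1}{2}\right) 18 = -9$)
$s{\left(k,v \right)} = -9$
$Z{\left(K,H \right)} = \frac{H^{2}}{144}$ ($Z{\left(K,H \right)} = \left(H \frac{1}{12}\right)^{2} = \left(\frac{H}{12}\right)^{2} = \frac{H^{2}}{144}$)
$S + Z{\left(s{\left(-6,y \right)},-62 \right)} = -42016 + \frac{\left(-62\right)^{2}}{144} = -42016 + \frac{1}{144} \cdot 3844 = -42016 + \frac{961}{36} = - \frac{1511615}{36}$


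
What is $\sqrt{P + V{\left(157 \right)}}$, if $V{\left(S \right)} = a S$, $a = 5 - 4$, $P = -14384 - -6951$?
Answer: $2 i \sqrt{1819} \approx 85.299 i$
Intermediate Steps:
$P = -7433$ ($P = -14384 + 6951 = -7433$)
$a = 1$ ($a = 5 - 4 = 1$)
$V{\left(S \right)} = S$ ($V{\left(S \right)} = 1 S = S$)
$\sqrt{P + V{\left(157 \right)}} = \sqrt{-7433 + 157} = \sqrt{-7276} = 2 i \sqrt{1819}$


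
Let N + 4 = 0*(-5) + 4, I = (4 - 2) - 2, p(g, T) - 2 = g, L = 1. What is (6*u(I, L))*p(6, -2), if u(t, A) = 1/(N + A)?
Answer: 48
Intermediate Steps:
p(g, T) = 2 + g
I = 0 (I = 2 - 2 = 0)
N = 0 (N = -4 + (0*(-5) + 4) = -4 + (0 + 4) = -4 + 4 = 0)
u(t, A) = 1/A (u(t, A) = 1/(0 + A) = 1/A)
(6*u(I, L))*p(6, -2) = (6/1)*(2 + 6) = (6*1)*8 = 6*8 = 48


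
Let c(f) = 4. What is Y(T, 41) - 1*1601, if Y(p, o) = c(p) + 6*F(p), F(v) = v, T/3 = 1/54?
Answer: -4790/3 ≈ -1596.7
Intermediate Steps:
T = 1/18 (T = 3/54 = 3*(1/54) = 1/18 ≈ 0.055556)
Y(p, o) = 4 + 6*p
Y(T, 41) - 1*1601 = (4 + 6*(1/18)) - 1*1601 = (4 + ⅓) - 1601 = 13/3 - 1601 = -4790/3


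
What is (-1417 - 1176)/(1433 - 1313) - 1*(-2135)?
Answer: 253607/120 ≈ 2113.4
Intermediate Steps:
(-1417 - 1176)/(1433 - 1313) - 1*(-2135) = -2593/120 + 2135 = 253607/120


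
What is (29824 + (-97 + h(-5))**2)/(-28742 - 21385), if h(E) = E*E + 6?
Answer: -34180/50127 ≈ -0.68187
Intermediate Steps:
h(E) = 6 + E**2 (h(E) = E**2 + 6 = 6 + E**2)
(29824 + (-97 + h(-5))**2)/(-28742 - 21385) = (29824 + (-97 + (6 + (-5)**2))**2)/(-28742 - 21385) = (29824 + (-97 + (6 + 25))**2)/(-50127) = (29824 + (-97 + 31)**2)*(-1/50127) = (29824 + (-66)**2)*(-1/50127) = (29824 + 4356)*(-1/50127) = 34180*(-1/50127) = -34180/50127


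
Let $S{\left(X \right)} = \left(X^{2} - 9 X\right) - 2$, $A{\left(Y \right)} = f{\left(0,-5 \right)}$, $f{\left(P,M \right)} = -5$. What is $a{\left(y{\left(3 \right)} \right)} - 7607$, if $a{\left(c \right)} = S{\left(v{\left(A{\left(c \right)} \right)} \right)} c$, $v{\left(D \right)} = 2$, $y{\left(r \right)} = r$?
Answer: $-7655$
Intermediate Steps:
$A{\left(Y \right)} = -5$
$S{\left(X \right)} = -2 + X^{2} - 9 X$
$a{\left(c \right)} = - 16 c$ ($a{\left(c \right)} = \left(-2 + 2^{2} - 18\right) c = \left(-2 + 4 - 18\right) c = - 16 c$)
$a{\left(y{\left(3 \right)} \right)} - 7607 = \left(-16\right) 3 - 7607 = -48 - 7607 = -7655$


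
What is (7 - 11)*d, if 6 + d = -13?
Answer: 76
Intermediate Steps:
d = -19 (d = -6 - 13 = -19)
(7 - 11)*d = (7 - 11)*(-19) = -4*(-19) = 76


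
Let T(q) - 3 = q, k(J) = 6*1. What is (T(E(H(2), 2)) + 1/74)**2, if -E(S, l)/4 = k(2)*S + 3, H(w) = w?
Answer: 17783089/5476 ≈ 3247.5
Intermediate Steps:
k(J) = 6
E(S, l) = -12 - 24*S (E(S, l) = -4*(6*S + 3) = -4*(3 + 6*S) = -12 - 24*S)
T(q) = 3 + q
(T(E(H(2), 2)) + 1/74)**2 = ((3 + (-12 - 24*2)) + 1/74)**2 = ((3 + (-12 - 48)) + 1/74)**2 = ((3 - 60) + 1/74)**2 = (-57 + 1/74)**2 = (-4217/74)**2 = 17783089/5476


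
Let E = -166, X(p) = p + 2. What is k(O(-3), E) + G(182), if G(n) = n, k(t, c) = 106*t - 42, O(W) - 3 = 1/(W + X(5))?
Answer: 969/2 ≈ 484.50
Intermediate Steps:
X(p) = 2 + p
O(W) = 3 + 1/(7 + W) (O(W) = 3 + 1/(W + (2 + 5)) = 3 + 1/(W + 7) = 3 + 1/(7 + W))
k(t, c) = -42 + 106*t
k(O(-3), E) + G(182) = (-42 + 106*((22 + 3*(-3))/(7 - 3))) + 182 = (-42 + 106*((22 - 9)/4)) + 182 = (-42 + 106*((1/4)*13)) + 182 = (-42 + 106*(13/4)) + 182 = (-42 + 689/2) + 182 = 605/2 + 182 = 969/2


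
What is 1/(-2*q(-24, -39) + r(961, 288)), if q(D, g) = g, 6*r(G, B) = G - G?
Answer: 1/78 ≈ 0.012821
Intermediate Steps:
r(G, B) = 0 (r(G, B) = (G - G)/6 = (⅙)*0 = 0)
1/(-2*q(-24, -39) + r(961, 288)) = 1/(-2*(-39) + 0) = 1/(78 + 0) = 1/78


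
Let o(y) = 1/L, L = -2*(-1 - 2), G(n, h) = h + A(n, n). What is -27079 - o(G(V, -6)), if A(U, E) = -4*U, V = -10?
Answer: -162475/6 ≈ -27079.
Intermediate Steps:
G(n, h) = h - 4*n
L = 6 (L = -2*(-3) = 6)
o(y) = ⅙ (o(y) = 1/6 = ⅙)
-27079 - o(G(V, -6)) = -27079 - 1*⅙ = -27079 - ⅙ = -162475/6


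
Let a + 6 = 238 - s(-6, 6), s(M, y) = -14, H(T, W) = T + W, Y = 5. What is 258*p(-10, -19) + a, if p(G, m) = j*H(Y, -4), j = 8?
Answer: 2310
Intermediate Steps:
a = 246 (a = -6 + (238 - 1*(-14)) = -6 + (238 + 14) = -6 + 252 = 246)
p(G, m) = 8 (p(G, m) = 8*(5 - 4) = 8*1 = 8)
258*p(-10, -19) + a = 258*8 + 246 = 2064 + 246 = 2310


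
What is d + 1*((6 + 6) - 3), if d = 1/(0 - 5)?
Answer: 44/5 ≈ 8.8000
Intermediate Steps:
d = -1/5 (d = 1/(-5) = -1/5 ≈ -0.20000)
d + 1*((6 + 6) - 3) = -1/5 + 1*((6 + 6) - 3) = -1/5 + 1*(12 - 3) = -1/5 + 1*9 = -1/5 + 9 = 44/5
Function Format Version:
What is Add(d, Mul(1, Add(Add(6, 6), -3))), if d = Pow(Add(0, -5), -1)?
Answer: Rational(44, 5) ≈ 8.8000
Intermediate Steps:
d = Rational(-1, 5) (d = Pow(-5, -1) = Rational(-1, 5) ≈ -0.20000)
Add(d, Mul(1, Add(Add(6, 6), -3))) = Add(Rational(-1, 5), Mul(1, Add(Add(6, 6), -3))) = Add(Rational(-1, 5), Mul(1, Add(12, -3))) = Add(Rational(-1, 5), Mul(1, 9)) = Add(Rational(-1, 5), 9) = Rational(44, 5)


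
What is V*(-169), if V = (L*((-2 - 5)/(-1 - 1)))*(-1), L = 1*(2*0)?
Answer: 0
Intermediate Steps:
L = 0 (L = 1*0 = 0)
V = 0 (V = (0*((-2 - 5)/(-1 - 1)))*(-1) = (0*(-7/(-2)))*(-1) = (0*(-7*(-½)))*(-1) = (0*(7/2))*(-1) = 0*(-1) = 0)
V*(-169) = 0*(-169) = 0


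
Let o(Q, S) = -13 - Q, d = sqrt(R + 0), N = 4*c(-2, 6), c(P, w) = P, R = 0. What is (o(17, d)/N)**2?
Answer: 225/16 ≈ 14.063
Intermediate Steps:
N = -8 (N = 4*(-2) = -8)
d = 0 (d = sqrt(0 + 0) = sqrt(0) = 0)
(o(17, d)/N)**2 = ((-13 - 1*17)/(-8))**2 = ((-13 - 17)*(-1/8))**2 = (-30*(-1/8))**2 = (15/4)**2 = 225/16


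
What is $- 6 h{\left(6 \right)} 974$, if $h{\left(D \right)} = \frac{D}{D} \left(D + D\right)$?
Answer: $-70128$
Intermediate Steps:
$h{\left(D \right)} = 2 D$ ($h{\left(D \right)} = 1 \cdot 2 D = 2 D$)
$- 6 h{\left(6 \right)} 974 = - 6 \cdot 2 \cdot 6 \cdot 974 = \left(-6\right) 12 \cdot 974 = \left(-72\right) 974 = -70128$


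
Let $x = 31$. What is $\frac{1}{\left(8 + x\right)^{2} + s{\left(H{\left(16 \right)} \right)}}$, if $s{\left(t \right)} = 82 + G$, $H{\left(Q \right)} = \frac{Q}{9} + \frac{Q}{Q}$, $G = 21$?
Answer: $\frac{1}{1624} \approx 0.00061576$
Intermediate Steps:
$H{\left(Q \right)} = 1 + \frac{Q}{9}$ ($H{\left(Q \right)} = Q \frac{1}{9} + 1 = \frac{Q}{9} + 1 = 1 + \frac{Q}{9}$)
$s{\left(t \right)} = 103$ ($s{\left(t \right)} = 82 + 21 = 103$)
$\frac{1}{\left(8 + x\right)^{2} + s{\left(H{\left(16 \right)} \right)}} = \frac{1}{\left(8 + 31\right)^{2} + 103} = \frac{1}{39^{2} + 103} = \frac{1}{1521 + 103} = \frac{1}{1624}$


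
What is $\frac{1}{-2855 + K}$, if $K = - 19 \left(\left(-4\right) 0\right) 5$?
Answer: $- \frac{1}{2855} \approx -0.00035026$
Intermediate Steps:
$K = 0$ ($K = \left(-19\right) 0 \cdot 5 = 0 \cdot 5 = 0$)
$\frac{1}{-2855 + K} = \frac{1}{-2855 + 0} = \frac{1}{-2855} = - \frac{1}{2855}$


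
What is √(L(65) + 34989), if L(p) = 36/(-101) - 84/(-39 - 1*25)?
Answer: 3*√634546741/404 ≈ 187.06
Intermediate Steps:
L(p) = 1545/1616 (L(p) = 36*(-1/101) - 84/(-39 - 25) = -36/101 - 84/(-64) = -36/101 - 84*(-1/64) = -36/101 + 21/16 = 1545/1616)
√(L(65) + 34989) = √(1545/1616 + 34989) = √(56543769/1616) = 3*√634546741/404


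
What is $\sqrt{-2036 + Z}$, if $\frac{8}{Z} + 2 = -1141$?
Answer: $\frac{2 i \sqrt{73887203}}{381} \approx 45.122 i$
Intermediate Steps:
$Z = - \frac{8}{1143}$ ($Z = \frac{8}{-2 - 1141} = \frac{8}{-1143} = 8 \left(- \frac{1}{1143}\right) = - \frac{8}{1143} \approx -0.0069991$)
$\sqrt{-2036 + Z} = \sqrt{-2036 - \frac{8}{1143}} = \sqrt{- \frac{2327156}{1143}} = \frac{2 i \sqrt{73887203}}{381}$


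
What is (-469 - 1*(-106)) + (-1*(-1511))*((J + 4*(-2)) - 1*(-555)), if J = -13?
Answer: 806511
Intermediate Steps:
(-469 - 1*(-106)) + (-1*(-1511))*((J + 4*(-2)) - 1*(-555)) = (-469 - 1*(-106)) + (-1*(-1511))*((-13 + 4*(-2)) - 1*(-555)) = (-469 + 106) + 1511*((-13 - 8) + 555) = -363 + 1511*(-21 + 555) = -363 + 1511*534 = -363 + 806874 = 806511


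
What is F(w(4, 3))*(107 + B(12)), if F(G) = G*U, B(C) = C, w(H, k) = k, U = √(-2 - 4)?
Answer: 357*I*√6 ≈ 874.47*I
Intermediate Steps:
U = I*√6 (U = √(-6) = I*√6 ≈ 2.4495*I)
F(G) = I*G*√6 (F(G) = G*(I*√6) = I*G*√6)
F(w(4, 3))*(107 + B(12)) = (I*3*√6)*(107 + 12) = (3*I*√6)*119 = 357*I*√6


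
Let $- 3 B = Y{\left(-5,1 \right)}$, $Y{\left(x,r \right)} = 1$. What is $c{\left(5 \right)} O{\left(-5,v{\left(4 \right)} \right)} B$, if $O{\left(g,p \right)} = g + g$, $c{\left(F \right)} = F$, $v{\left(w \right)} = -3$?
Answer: $\frac{50}{3} \approx 16.667$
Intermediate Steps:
$O{\left(g,p \right)} = 2 g$
$B = - \frac{1}{3}$ ($B = \left(- \frac{1}{3}\right) 1 = - \frac{1}{3} \approx -0.33333$)
$c{\left(5 \right)} O{\left(-5,v{\left(4 \right)} \right)} B = 5 \cdot 2 \left(-5\right) \left(- \frac{1}{3}\right) = 5 \left(-10\right) \left(- \frac{1}{3}\right) = \left(-50\right) \left(- \frac{1}{3}\right) = \frac{50}{3}$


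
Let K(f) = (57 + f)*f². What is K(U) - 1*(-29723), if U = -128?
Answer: -1133541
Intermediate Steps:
K(f) = f²*(57 + f)
K(U) - 1*(-29723) = (-128)²*(57 - 128) - 1*(-29723) = 16384*(-71) + 29723 = -1163264 + 29723 = -1133541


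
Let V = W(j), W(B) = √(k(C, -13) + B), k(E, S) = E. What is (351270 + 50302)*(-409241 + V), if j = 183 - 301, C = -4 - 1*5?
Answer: -164339726852 + 401572*I*√127 ≈ -1.6434e+11 + 4.5255e+6*I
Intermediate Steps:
C = -9 (C = -4 - 5 = -9)
j = -118
W(B) = √(-9 + B)
V = I*√127 (V = √(-9 - 118) = √(-127) = I*√127 ≈ 11.269*I)
(351270 + 50302)*(-409241 + V) = (351270 + 50302)*(-409241 + I*√127) = 401572*(-409241 + I*√127) = -164339726852 + 401572*I*√127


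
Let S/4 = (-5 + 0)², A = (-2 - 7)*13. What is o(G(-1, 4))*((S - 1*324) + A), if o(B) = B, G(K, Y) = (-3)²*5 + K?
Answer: -15004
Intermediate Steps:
G(K, Y) = 45 + K (G(K, Y) = 9*5 + K = 45 + K)
A = -117 (A = -9*13 = -117)
S = 100 (S = 4*(-5 + 0)² = 4*(-5)² = 4*25 = 100)
o(G(-1, 4))*((S - 1*324) + A) = (45 - 1)*((100 - 1*324) - 117) = 44*((100 - 324) - 117) = 44*(-224 - 117) = 44*(-341) = -15004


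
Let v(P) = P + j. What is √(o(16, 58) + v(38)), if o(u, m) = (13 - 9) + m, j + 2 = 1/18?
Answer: √3530/6 ≈ 9.9023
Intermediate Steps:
j = -35/18 (j = -2 + 1/18 = -35/18 ≈ -1.9444)
o(u, m) = 4 + m
v(P) = -35/18 + P (v(P) = P - 35/18 = -35/18 + P)
√(o(16, 58) + v(38)) = √((4 + 58) + (-35/18 + 38)) = √(62 + 649/18) = √(1765/18) = √3530/6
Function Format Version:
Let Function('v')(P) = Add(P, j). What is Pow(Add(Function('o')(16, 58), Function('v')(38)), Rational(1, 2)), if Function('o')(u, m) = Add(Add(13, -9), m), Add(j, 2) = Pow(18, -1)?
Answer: Mul(Rational(1, 6), Pow(3530, Rational(1, 2))) ≈ 9.9023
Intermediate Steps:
j = Rational(-35, 18) (j = Add(-2, Pow(18, -1)) = Add(-2, Rational(1, 18)) = Rational(-35, 18) ≈ -1.9444)
Function('o')(u, m) = Add(4, m)
Function('v')(P) = Add(Rational(-35, 18), P) (Function('v')(P) = Add(P, Rational(-35, 18)) = Add(Rational(-35, 18), P))
Pow(Add(Function('o')(16, 58), Function('v')(38)), Rational(1, 2)) = Pow(Add(Add(4, 58), Add(Rational(-35, 18), 38)), Rational(1, 2)) = Pow(Add(62, Rational(649, 18)), Rational(1, 2)) = Pow(Rational(1765, 18), Rational(1, 2)) = Mul(Rational(1, 6), Pow(3530, Rational(1, 2)))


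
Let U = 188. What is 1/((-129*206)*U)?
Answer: -1/4995912 ≈ -2.0016e-7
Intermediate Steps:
1/((-129*206)*U) = 1/(-129*206*188) = 1/(-26574*188) = 1/(-4995912) = -1/4995912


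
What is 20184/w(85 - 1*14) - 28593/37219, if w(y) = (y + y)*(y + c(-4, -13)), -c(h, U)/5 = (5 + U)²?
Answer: -293703265/219331567 ≈ -1.3391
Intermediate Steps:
c(h, U) = -5*(5 + U)²
w(y) = 2*y*(-320 + y) (w(y) = (y + y)*(y - 5*(5 - 13)²) = (2*y)*(y - 5*(-8)²) = (2*y)*(y - 5*64) = (2*y)*(y - 320) = (2*y)*(-320 + y) = 2*y*(-320 + y))
20184/w(85 - 1*14) - 28593/37219 = 20184/((2*(85 - 1*14)*(-320 + (85 - 1*14)))) - 28593/37219 = 20184/((2*(85 - 14)*(-320 + (85 - 14)))) - 28593*1/37219 = 20184/((2*71*(-320 + 71))) - 28593/37219 = 20184/((2*71*(-249))) - 28593/37219 = 20184/(-35358) - 28593/37219 = 20184*(-1/35358) - 28593/37219 = -3364/5893 - 28593/37219 = -293703265/219331567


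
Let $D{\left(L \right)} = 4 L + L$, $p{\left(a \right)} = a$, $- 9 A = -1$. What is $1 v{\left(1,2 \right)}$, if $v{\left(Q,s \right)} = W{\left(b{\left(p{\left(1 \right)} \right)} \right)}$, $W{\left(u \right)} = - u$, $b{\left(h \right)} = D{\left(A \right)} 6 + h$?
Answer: $- \frac{13}{3} \approx -4.3333$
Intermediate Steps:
$A = \frac{1}{9}$ ($A = \left(- \frac{1}{9}\right) \left(-1\right) = \frac{1}{9} \approx 0.11111$)
$D{\left(L \right)} = 5 L$
$b{\left(h \right)} = \frac{10}{3} + h$ ($b{\left(h \right)} = 5 \cdot \frac{1}{9} \cdot 6 + h = \frac{5}{9} \cdot 6 + h = \frac{10}{3} + h$)
$v{\left(Q,s \right)} = - \frac{13}{3}$ ($v{\left(Q,s \right)} = - (\frac{10}{3} + 1) = \left(-1\right) \frac{13}{3} = - \frac{13}{3}$)
$1 v{\left(1,2 \right)} = 1 \left(- \frac{13}{3}\right) = - \frac{13}{3}$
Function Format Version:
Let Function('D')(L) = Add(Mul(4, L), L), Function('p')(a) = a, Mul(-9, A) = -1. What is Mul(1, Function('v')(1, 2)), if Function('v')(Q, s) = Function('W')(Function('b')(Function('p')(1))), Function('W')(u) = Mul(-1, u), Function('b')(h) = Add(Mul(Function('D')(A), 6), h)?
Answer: Rational(-13, 3) ≈ -4.3333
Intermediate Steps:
A = Rational(1, 9) (A = Mul(Rational(-1, 9), -1) = Rational(1, 9) ≈ 0.11111)
Function('D')(L) = Mul(5, L)
Function('b')(h) = Add(Rational(10, 3), h) (Function('b')(h) = Add(Mul(Mul(5, Rational(1, 9)), 6), h) = Add(Mul(Rational(5, 9), 6), h) = Add(Rational(10, 3), h))
Function('v')(Q, s) = Rational(-13, 3) (Function('v')(Q, s) = Mul(-1, Add(Rational(10, 3), 1)) = Mul(-1, Rational(13, 3)) = Rational(-13, 3))
Mul(1, Function('v')(1, 2)) = Mul(1, Rational(-13, 3)) = Rational(-13, 3)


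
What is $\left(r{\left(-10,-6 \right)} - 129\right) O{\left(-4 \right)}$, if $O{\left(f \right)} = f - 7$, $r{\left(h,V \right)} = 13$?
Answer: $1276$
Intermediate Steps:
$O{\left(f \right)} = -7 + f$
$\left(r{\left(-10,-6 \right)} - 129\right) O{\left(-4 \right)} = \left(13 - 129\right) \left(-7 - 4\right) = \left(-116\right) \left(-11\right) = 1276$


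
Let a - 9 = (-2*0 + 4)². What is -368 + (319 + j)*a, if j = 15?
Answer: 7982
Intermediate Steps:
a = 25 (a = 9 + (-2*0 + 4)² = 9 + (0 + 4)² = 9 + 4² = 9 + 16 = 25)
-368 + (319 + j)*a = -368 + (319 + 15)*25 = -368 + 334*25 = -368 + 8350 = 7982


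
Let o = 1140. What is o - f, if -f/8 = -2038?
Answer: -15164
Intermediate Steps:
f = 16304 (f = -8*(-2038) = 16304)
o - f = 1140 - 1*16304 = 1140 - 16304 = -15164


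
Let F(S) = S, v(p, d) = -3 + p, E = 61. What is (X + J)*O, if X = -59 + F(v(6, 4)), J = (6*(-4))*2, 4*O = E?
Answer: -1586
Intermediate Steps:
O = 61/4 (O = (¼)*61 = 61/4 ≈ 15.250)
J = -48 (J = -24*2 = -48)
X = -56 (X = -59 + (-3 + 6) = -59 + 3 = -56)
(X + J)*O = (-56 - 48)*(61/4) = -104*61/4 = -1586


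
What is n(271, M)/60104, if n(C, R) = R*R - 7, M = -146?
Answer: 21309/60104 ≈ 0.35454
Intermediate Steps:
n(C, R) = -7 + R² (n(C, R) = R² - 7 = -7 + R²)
n(271, M)/60104 = (-7 + (-146)²)/60104 = (-7 + 21316)*(1/60104) = 21309*(1/60104) = 21309/60104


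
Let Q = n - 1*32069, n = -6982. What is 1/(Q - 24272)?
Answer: -1/63323 ≈ -1.5792e-5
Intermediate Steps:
Q = -39051 (Q = -6982 - 1*32069 = -6982 - 32069 = -39051)
1/(Q - 24272) = 1/(-39051 - 24272) = 1/(-63323) = -1/63323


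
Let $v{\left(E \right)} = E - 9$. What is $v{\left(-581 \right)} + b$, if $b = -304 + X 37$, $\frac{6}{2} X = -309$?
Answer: $-4705$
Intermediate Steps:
$v{\left(E \right)} = -9 + E$ ($v{\left(E \right)} = E - 9 = -9 + E$)
$X = -103$ ($X = \frac{1}{3} \left(-309\right) = -103$)
$b = -4115$ ($b = -304 - 3811 = -4115$)
$v{\left(-581 \right)} + b = \left(-9 - 581\right) - 4115 = -590 - 4115 = -4705$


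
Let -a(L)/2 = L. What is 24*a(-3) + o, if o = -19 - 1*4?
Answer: 121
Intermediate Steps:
o = -23 (o = -19 - 4 = -23)
a(L) = -2*L
24*a(-3) + o = 24*(-2*(-3)) - 23 = 24*6 - 23 = 144 - 23 = 121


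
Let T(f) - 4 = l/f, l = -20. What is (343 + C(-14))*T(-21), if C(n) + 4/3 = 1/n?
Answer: 746044/441 ≈ 1691.7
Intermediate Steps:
T(f) = 4 - 20/f
C(n) = -4/3 + 1/n
(343 + C(-14))*T(-21) = (343 + (-4/3 + 1/(-14)))*(4 - 20/(-21)) = (343 + (-4/3 - 1/14))*(4 - 20*(-1/21)) = (343 - 59/42)*(4 + 20/21) = (14347/42)*(104/21) = 746044/441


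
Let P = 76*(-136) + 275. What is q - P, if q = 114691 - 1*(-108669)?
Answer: 233421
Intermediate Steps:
q = 223360 (q = 114691 + 108669 = 223360)
P = -10061 (P = -10336 + 275 = -10061)
q - P = 223360 - 1*(-10061) = 223360 + 10061 = 233421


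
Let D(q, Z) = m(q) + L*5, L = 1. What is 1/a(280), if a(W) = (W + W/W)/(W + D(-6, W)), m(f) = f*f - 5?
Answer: 316/281 ≈ 1.1246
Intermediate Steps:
m(f) = -5 + f² (m(f) = f² - 5 = -5 + f²)
D(q, Z) = q² (D(q, Z) = (-5 + q²) + 1*5 = (-5 + q²) + 5 = q²)
a(W) = (1 + W)/(36 + W) (a(W) = (W + W/W)/(W + (-6)²) = (W + 1)/(W + 36) = (1 + W)/(36 + W))
1/a(280) = 1/((1 + 280)/(36 + 280)) = 1/(281/316) = 316/281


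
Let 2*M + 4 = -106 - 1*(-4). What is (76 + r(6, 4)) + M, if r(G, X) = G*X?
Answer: 47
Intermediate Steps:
M = -53 (M = -2 + (-106 - 1*(-4))/2 = -2 + (-106 + 4)/2 = -2 + (½)*(-102) = -2 - 51 = -53)
(76 + r(6, 4)) + M = (76 + 6*4) - 53 = (76 + 24) - 53 = 100 - 53 = 47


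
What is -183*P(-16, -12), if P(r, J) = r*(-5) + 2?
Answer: -15006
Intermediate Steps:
P(r, J) = 2 - 5*r (P(r, J) = -5*r + 2 = 2 - 5*r)
-183*P(-16, -12) = -183*(2 - 5*(-16)) = -183*(2 + 80) = -183*82 = -15006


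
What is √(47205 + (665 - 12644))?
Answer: 3*√3914 ≈ 187.69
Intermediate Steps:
√(47205 + (665 - 12644)) = √(47205 - 11979) = √35226 = 3*√3914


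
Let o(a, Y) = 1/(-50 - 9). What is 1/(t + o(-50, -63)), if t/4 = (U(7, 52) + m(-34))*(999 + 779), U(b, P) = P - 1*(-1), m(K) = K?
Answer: 59/7972551 ≈ 7.4004e-6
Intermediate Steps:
U(b, P) = 1 + P (U(b, P) = P + 1 = 1 + P)
o(a, Y) = -1/59 (o(a, Y) = 1/(-59) = -1/59)
t = 135128 (t = 4*(((1 + 52) - 34)*(999 + 779)) = 4*((53 - 34)*1778) = 4*(19*1778) = 4*33782 = 135128)
1/(t + o(-50, -63)) = 1/(135128 - 1/59) = 1/(7972551/59) = 59/7972551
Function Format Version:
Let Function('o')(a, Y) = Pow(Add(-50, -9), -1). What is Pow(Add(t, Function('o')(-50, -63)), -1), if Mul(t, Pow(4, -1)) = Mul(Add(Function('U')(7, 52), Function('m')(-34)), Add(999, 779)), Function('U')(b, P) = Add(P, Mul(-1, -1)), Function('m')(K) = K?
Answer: Rational(59, 7972551) ≈ 7.4004e-6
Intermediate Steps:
Function('U')(b, P) = Add(1, P) (Function('U')(b, P) = Add(P, 1) = Add(1, P))
Function('o')(a, Y) = Rational(-1, 59) (Function('o')(a, Y) = Pow(-59, -1) = Rational(-1, 59))
t = 135128 (t = Mul(4, Mul(Add(Add(1, 52), -34), Add(999, 779))) = Mul(4, Mul(Add(53, -34), 1778)) = Mul(4, Mul(19, 1778)) = Mul(4, 33782) = 135128)
Pow(Add(t, Function('o')(-50, -63)), -1) = Pow(Add(135128, Rational(-1, 59)), -1) = Pow(Rational(7972551, 59), -1) = Rational(59, 7972551)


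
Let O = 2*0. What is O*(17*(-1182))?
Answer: 0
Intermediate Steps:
O = 0
O*(17*(-1182)) = 0*(17*(-1182)) = 0*(-20094) = 0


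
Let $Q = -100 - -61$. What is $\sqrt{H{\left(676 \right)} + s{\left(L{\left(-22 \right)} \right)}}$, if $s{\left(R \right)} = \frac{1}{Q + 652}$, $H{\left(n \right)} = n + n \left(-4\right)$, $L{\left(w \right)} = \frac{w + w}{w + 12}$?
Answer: $\frac{i \sqrt{762058919}}{613} \approx 45.033 i$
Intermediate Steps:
$L{\left(w \right)} = \frac{2 w}{12 + w}$
$H{\left(n \right)} = - 3 n$ ($H{\left(n \right)} = n - 4 n = - 3 n$)
$Q = -39$ ($Q = -100 + 61 = -39$)
$s{\left(R \right)} = \frac{1}{613}$ ($s{\left(R \right)} = \frac{1}{-39 + 652} = \frac{1}{613}$)
$\sqrt{H{\left(676 \right)} + s{\left(L{\left(-22 \right)} \right)}} = \sqrt{\left(-3\right) 676 + \frac{1}{613}} = \sqrt{-2028 + \frac{1}{613}} = \sqrt{- \frac{1243163}{613}} = \frac{i \sqrt{762058919}}{613}$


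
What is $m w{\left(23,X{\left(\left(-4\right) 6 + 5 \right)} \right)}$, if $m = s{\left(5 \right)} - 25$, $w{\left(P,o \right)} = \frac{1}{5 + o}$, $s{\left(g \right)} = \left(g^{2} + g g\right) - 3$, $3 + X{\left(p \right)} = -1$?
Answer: $22$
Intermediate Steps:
$X{\left(p \right)} = -4$ ($X{\left(p \right)} = -3 - 1 = -4$)
$s{\left(g \right)} = -3 + 2 g^{2}$ ($s{\left(g \right)} = \left(g^{2} + g^{2}\right) - 3 = 2 g^{2} - 3 = -3 + 2 g^{2}$)
$m = 22$ ($m = \left(-3 + 2 \cdot 5^{2}\right) - 25 = \left(-3 + 2 \cdot 25\right) - 25 = \left(-3 + 50\right) - 25 = 47 - 25 = 22$)
$m w{\left(23,X{\left(\left(-4\right) 6 + 5 \right)} \right)} = \frac{22}{5 - 4} = \frac{22}{1} = 22 \cdot 1 = 22$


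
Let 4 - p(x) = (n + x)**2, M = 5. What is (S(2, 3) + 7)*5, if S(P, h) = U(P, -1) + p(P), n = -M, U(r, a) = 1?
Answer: 15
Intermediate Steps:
n = -5 (n = -1*5 = -5)
p(x) = 4 - (-5 + x)**2
S(P, h) = 5 - (-5 + P)**2 (S(P, h) = 1 + (4 - (-5 + P)**2) = 5 - (-5 + P)**2)
(S(2, 3) + 7)*5 = ((5 - (-5 + 2)**2) + 7)*5 = ((5 - 1*(-3)**2) + 7)*5 = ((5 - 1*9) + 7)*5 = ((5 - 9) + 7)*5 = (-4 + 7)*5 = 3*5 = 15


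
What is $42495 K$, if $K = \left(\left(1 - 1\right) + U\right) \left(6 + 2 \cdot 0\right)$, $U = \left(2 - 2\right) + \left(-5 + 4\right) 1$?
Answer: $-254970$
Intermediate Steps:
$U = -1$ ($U = 0 - 1 = -1$)
$K = -6$ ($K = \left(\left(1 - 1\right) - 1\right) \left(6 + 2 \cdot 0\right) = \left(\left(1 - 1\right) - 1\right) \left(6 + 0\right) = \left(0 - 1\right) 6 = \left(-1\right) 6 = -6$)
$42495 K = 42495 \left(-6\right) = -254970$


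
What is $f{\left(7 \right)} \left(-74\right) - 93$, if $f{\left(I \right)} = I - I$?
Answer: $-93$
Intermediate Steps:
$f{\left(I \right)} = 0$
$f{\left(7 \right)} \left(-74\right) - 93 = 0 \left(-74\right) - 93 = 0 - 93 = -93$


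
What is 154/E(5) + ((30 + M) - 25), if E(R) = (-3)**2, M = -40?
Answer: -161/9 ≈ -17.889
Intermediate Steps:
E(R) = 9
154/E(5) + ((30 + M) - 25) = 154/9 + ((30 - 40) - 25) = (1/9)*154 + (-10 - 25) = 154/9 - 35 = -161/9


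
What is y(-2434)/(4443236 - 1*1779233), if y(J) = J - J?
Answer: 0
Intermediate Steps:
y(J) = 0
y(-2434)/(4443236 - 1*1779233) = 0/(4443236 - 1*1779233) = 0/(4443236 - 1779233) = 0/2664003 = 0*(1/2664003) = 0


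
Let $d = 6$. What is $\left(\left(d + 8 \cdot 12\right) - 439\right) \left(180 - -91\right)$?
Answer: $-91327$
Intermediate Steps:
$\left(\left(d + 8 \cdot 12\right) - 439\right) \left(180 - -91\right) = \left(\left(6 + 8 \cdot 12\right) - 439\right) \left(180 - -91\right) = \left(\left(6 + 96\right) - 439\right) \left(180 + 91\right) = \left(102 - 439\right) 271 = \left(-337\right) 271 = -91327$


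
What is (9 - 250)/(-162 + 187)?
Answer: -241/25 ≈ -9.6400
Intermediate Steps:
(9 - 250)/(-162 + 187) = -241/25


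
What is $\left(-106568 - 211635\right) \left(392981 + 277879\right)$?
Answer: $-213469664580$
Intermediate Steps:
$\left(-106568 - 211635\right) \left(392981 + 277879\right) = \left(-318203\right) 670860 = -213469664580$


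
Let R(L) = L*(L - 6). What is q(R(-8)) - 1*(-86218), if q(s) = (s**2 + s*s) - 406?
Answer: 110900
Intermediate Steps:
R(L) = L*(-6 + L)
q(s) = -406 + 2*s**2 (q(s) = (s**2 + s**2) - 406 = 2*s**2 - 406 = -406 + 2*s**2)
q(R(-8)) - 1*(-86218) = (-406 + 2*(-8*(-6 - 8))**2) - 1*(-86218) = (-406 + 2*(-8*(-14))**2) + 86218 = (-406 + 2*112**2) + 86218 = (-406 + 2*12544) + 86218 = (-406 + 25088) + 86218 = 24682 + 86218 = 110900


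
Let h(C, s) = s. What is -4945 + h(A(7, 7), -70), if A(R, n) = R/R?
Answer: -5015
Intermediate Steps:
A(R, n) = 1
-4945 + h(A(7, 7), -70) = -4945 - 70 = -5015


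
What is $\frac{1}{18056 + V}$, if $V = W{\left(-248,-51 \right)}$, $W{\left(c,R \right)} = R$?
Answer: $\frac{1}{18005} \approx 5.554 \cdot 10^{-5}$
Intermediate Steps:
$V = -51$
$\frac{1}{18056 + V} = \frac{1}{18056 - 51} = \frac{1}{18005}$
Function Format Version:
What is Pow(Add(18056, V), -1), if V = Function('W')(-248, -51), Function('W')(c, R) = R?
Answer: Rational(1, 18005) ≈ 5.5540e-5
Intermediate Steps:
V = -51
Pow(Add(18056, V), -1) = Pow(Add(18056, -51), -1) = Pow(18005, -1) = Rational(1, 18005)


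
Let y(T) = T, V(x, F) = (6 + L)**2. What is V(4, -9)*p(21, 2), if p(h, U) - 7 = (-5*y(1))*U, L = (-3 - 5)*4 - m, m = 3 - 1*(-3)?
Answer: -3072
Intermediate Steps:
m = 6 (m = 3 + 3 = 6)
L = -38 (L = (-3 - 5)*4 - 1*6 = -8*4 - 6 = -32 - 6 = -38)
V(x, F) = 1024 (V(x, F) = (6 - 38)**2 = (-32)**2 = 1024)
p(h, U) = 7 - 5*U (p(h, U) = 7 + (-5*1)*U = 7 - 5*U)
V(4, -9)*p(21, 2) = 1024*(7 - 5*2) = 1024*(7 - 10) = 1024*(-3) = -3072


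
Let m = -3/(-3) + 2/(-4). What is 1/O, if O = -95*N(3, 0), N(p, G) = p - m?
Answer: -2/475 ≈ -0.0042105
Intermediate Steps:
m = ½ (m = -3*(-⅓) + 2*(-¼) = 1 - ½ = ½ ≈ 0.50000)
N(p, G) = -½ + p (N(p, G) = p - 1*½ = p - ½ = -½ + p)
O = -475/2 (O = -95*(-½ + 3) = -95*5/2 = -475/2 ≈ -237.50)
1/O = 1/(-475/2) = -2/475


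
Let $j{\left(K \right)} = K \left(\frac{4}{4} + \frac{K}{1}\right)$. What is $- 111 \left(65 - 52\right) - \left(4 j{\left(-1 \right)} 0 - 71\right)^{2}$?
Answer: $-6484$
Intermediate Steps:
$j{\left(K \right)} = K \left(1 + K\right)$ ($j{\left(K \right)} = K \left(4 \cdot \frac{1}{4} + K 1\right) = K \left(1 + K\right)$)
$- 111 \left(65 - 52\right) - \left(4 j{\left(-1 \right)} 0 - 71\right)^{2} = - 111 \left(65 - 52\right) - \left(4 \left(- (1 - 1)\right) 0 - 71\right)^{2} = \left(-111\right) 13 - \left(4 \left(\left(-1\right) 0\right) 0 - 71\right)^{2} = -1443 - \left(4 \cdot 0 \cdot 0 - 71\right)^{2} = -1443 - \left(0 \cdot 0 - 71\right)^{2} = -1443 - \left(0 - 71\right)^{2} = -1443 - \left(-71\right)^{2} = -1443 - 5041 = -6484$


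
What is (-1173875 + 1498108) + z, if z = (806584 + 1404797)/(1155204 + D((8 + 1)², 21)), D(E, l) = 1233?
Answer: 4629101842/14277 ≈ 3.2424e+5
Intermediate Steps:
z = 27301/14277 (z = (806584 + 1404797)/(1155204 + 1233) = 2211381/1156437 = 2211381*(1/1156437) = 27301/14277 ≈ 1.9122)
(-1173875 + 1498108) + z = (-1173875 + 1498108) + 27301/14277 = 324233 + 27301/14277 = 4629101842/14277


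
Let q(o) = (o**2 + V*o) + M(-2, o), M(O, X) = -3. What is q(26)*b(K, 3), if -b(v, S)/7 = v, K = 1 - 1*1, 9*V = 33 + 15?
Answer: 0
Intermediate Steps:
V = 16/3 (V = (33 + 15)/9 = (1/9)*48 = 16/3 ≈ 5.3333)
q(o) = -3 + o**2 + 16*o/3 (q(o) = (o**2 + 16*o/3) - 3 = -3 + o**2 + 16*o/3)
K = 0 (K = 1 - 1 = 0)
b(v, S) = -7*v
q(26)*b(K, 3) = (-3 + 26**2 + (16/3)*26)*(-7*0) = (-3 + 676 + 416/3)*0 = (2435/3)*0 = 0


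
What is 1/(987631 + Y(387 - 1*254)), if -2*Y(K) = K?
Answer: 2/1975129 ≈ 1.0126e-6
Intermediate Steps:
Y(K) = -K/2
1/(987631 + Y(387 - 1*254)) = 1/(987631 - (387 - 1*254)/2) = 1/(987631 - (387 - 254)/2) = 1/(987631 - 1/2*133) = 1/(987631 - 133/2) = 1/(1975129/2) = 2/1975129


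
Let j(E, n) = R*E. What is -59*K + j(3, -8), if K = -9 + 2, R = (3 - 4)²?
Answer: 416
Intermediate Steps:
R = 1 (R = (-1)² = 1)
K = -7
j(E, n) = E (j(E, n) = 1*E = E)
-59*K + j(3, -8) = -59*(-7) + 3 = 413 + 3 = 416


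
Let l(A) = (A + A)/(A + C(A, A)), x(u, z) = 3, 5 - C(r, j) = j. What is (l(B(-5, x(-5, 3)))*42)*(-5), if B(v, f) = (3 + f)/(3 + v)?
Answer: 252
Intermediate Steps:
C(r, j) = 5 - j
B(v, f) = (3 + f)/(3 + v)
l(A) = 2*A/5 (l(A) = (A + A)/(A + (5 - A)) = (2*A)/5 = (2*A)*(⅕) = 2*A/5)
(l(B(-5, x(-5, 3)))*42)*(-5) = ((2*((3 + 3)/(3 - 5))/5)*42)*(-5) = ((2*(6/(-2))/5)*42)*(-5) = ((2*(-½*6)/5)*42)*(-5) = (((⅖)*(-3))*42)*(-5) = -6/5*42*(-5) = -252/5*(-5) = 252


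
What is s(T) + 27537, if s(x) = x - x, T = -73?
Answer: 27537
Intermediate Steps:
s(x) = 0
s(T) + 27537 = 0 + 27537 = 27537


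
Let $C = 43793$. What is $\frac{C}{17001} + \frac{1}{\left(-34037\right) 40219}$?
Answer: $\frac{59949731155678}{23273248685103} \approx 2.5759$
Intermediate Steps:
$\frac{C}{17001} + \frac{1}{\left(-34037\right) 40219} = \frac{43793}{17001} + \frac{1}{\left(-34037\right) 40219} = 43793 \cdot \frac{1}{17001} - \frac{1}{1368934103} = \frac{43793}{17001} - \frac{1}{1368934103} = \frac{59949731155678}{23273248685103}$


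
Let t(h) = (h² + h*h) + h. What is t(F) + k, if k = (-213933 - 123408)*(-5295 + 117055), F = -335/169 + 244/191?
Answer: -39282187550733125529/1041933841 ≈ -3.7701e+10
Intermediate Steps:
F = -22749/32279 (F = -335*1/169 + 244*(1/191) = -335/169 + 244/191 = -22749/32279 ≈ -0.70476)
t(h) = h + 2*h² (t(h) = (h² + h²) + h = 2*h² + h = h + 2*h²)
k = -37701230160 (k = -337341*111760 = -37701230160)
t(F) + k = -22749*(1 + 2*(-22749/32279))/32279 - 37701230160 = -22749*(1 - 45498/32279)/32279 - 37701230160 = -22749/32279*(-13219/32279) - 37701230160 = 300719031/1041933841 - 37701230160 = -39282187550733125529/1041933841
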